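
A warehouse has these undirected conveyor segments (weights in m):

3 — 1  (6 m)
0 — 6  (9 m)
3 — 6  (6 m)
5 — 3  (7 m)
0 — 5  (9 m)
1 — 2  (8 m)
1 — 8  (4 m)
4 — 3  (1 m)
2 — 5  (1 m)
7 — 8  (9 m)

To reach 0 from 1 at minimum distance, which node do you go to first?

2

Compare a few routes:
1 → 2 → 5 → 0: 8+1+9 = 18
1 → 3 → 6 → 0: 6+6+9 = 21
1 → 2 → 5 → 3 → 6 → 0: 8+1+7+6+9 = 31
1 → 3 → 5 → 0: 6+7+9 = 22
The minimum is 18 m via 1 → 2 → 5 → 0.
So from 1 the first move is to 2.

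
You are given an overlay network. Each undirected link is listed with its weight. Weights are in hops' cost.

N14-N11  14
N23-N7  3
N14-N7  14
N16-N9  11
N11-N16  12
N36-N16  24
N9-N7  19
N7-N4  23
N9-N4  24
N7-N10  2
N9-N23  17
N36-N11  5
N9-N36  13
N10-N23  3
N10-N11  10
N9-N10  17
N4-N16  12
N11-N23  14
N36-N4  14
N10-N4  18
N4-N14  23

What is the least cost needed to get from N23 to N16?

25 hops' cost

Shortest distances from N23:
N23: 0
N7: 3  (via N23)
N10: 3  (via N23)
N11: 13  (via N10)
N14: 17  (via N7)
N9: 17  (via N23)
N36: 18  (via N11)
N4: 21  (via N10)
N16: 25  (via N11)
Shortest route: N23 → N10 → N11 → N16 = 25 hops' cost.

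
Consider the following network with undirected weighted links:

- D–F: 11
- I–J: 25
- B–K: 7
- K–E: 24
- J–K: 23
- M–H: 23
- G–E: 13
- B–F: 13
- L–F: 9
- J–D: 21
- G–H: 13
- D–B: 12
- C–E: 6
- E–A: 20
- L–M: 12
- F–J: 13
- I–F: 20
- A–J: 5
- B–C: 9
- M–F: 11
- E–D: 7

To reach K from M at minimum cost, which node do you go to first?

F

Candidate routes:
M → F → B → K: 11+13+7 = 31
M → L → F → B → K: 12+9+13+7 = 41
The minimum is 31 via M → F → B → K.
So from M the first move is to F.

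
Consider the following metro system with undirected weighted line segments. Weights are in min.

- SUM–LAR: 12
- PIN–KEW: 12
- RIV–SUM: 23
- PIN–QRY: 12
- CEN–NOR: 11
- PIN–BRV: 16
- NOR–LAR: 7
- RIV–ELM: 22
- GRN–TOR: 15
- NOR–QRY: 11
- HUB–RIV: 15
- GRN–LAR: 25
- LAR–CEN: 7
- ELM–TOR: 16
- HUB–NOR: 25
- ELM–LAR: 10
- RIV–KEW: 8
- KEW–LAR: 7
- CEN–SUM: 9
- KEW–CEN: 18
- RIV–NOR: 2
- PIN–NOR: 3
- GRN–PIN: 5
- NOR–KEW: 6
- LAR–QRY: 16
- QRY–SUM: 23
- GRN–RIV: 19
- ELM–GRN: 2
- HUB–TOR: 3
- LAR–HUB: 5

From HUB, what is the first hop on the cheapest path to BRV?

Compare a few routes:
HUB–LAR–NOR–PIN–BRV: 5+7+3+16 = 31
HUB–RIV–NOR–PIN–BRV: 15+2+3+16 = 36
The minimum is 31 min via HUB–LAR–NOR–PIN–BRV.
So from HUB the first move is to LAR.

LAR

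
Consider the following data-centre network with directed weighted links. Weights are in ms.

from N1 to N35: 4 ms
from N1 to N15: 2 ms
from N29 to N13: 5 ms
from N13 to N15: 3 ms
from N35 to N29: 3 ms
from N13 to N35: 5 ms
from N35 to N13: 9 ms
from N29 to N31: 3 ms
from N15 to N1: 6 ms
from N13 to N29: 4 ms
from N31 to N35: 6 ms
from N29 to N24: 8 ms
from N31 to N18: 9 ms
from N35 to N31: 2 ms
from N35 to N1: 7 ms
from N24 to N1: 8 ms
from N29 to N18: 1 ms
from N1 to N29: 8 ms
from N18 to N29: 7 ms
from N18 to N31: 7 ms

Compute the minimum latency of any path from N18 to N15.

15 ms

Candidate routes:
N18–N31–N35–N1–N15: 7+6+7+2 = 22
N18–N31–N35–N29–N13–N15: 7+6+3+5+3 = 24
N18–N29–N13–N15: 7+5+3 = 15
N18–N31–N35–N13–N15: 7+6+9+3 = 25
Cheapest is N18–N29–N13–N15 at 15 ms.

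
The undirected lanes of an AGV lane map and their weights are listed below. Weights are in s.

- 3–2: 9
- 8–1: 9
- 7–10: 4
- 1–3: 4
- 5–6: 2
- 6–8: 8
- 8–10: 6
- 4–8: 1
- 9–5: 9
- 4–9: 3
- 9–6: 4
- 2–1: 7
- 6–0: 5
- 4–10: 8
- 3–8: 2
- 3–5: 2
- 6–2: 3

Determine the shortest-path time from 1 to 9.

Settle nodes by increasing distance from 1:
1: 0
3: 4  (via 1)
5: 6  (via 3)
8: 6  (via 3)
2: 7  (via 1)
4: 7  (via 8)
6: 8  (via 5)
9: 10  (via 4)
Shortest route: 1 → 3 → 8 → 4 → 9 = 10 s.

10 s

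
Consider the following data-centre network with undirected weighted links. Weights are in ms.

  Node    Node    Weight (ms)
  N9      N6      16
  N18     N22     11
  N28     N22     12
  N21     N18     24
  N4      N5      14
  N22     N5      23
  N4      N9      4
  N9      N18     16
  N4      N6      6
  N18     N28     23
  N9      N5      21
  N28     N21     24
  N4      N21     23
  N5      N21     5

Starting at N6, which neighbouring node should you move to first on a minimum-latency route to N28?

N4

Compare a few routes:
N6 → N4 → N21 → N28: 6+23+24 = 53
N6 → N4 → N5 → N21 → N28: 6+14+5+24 = 49
Cheapest is N6 → N4 → N5 → N21 → N28 at 49 ms.
So from N6 the first move is to N4.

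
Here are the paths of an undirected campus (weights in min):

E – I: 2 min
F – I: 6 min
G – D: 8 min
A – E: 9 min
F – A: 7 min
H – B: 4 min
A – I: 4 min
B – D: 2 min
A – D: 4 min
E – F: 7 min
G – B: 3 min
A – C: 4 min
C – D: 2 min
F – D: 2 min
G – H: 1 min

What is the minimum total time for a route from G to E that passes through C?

Shortest G→C: G → B → D → C = 7
Best C to E: C → A → I → E costing 10
Total via C: 7 + 10 = 17 min.

17 min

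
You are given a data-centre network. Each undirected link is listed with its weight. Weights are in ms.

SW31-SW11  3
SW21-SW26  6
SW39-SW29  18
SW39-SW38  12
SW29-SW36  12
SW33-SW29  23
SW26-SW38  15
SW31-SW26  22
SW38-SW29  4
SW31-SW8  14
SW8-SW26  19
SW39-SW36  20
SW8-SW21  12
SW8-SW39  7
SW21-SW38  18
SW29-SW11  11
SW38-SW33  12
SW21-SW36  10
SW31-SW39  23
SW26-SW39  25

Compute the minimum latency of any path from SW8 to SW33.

Enumerating some paths:
SW8 - SW39 - SW38 - SW33: 7+12+12 = 31
SW8 - SW39 - SW29 - SW38 - SW33: 7+18+4+12 = 41
SW8 - SW31 - SW11 - SW29 - SW38 - SW33: 14+3+11+4+12 = 44
SW8 - SW21 - SW38 - SW33: 12+18+12 = 42
Cheapest is SW8 - SW39 - SW38 - SW33 at 31 ms.

31 ms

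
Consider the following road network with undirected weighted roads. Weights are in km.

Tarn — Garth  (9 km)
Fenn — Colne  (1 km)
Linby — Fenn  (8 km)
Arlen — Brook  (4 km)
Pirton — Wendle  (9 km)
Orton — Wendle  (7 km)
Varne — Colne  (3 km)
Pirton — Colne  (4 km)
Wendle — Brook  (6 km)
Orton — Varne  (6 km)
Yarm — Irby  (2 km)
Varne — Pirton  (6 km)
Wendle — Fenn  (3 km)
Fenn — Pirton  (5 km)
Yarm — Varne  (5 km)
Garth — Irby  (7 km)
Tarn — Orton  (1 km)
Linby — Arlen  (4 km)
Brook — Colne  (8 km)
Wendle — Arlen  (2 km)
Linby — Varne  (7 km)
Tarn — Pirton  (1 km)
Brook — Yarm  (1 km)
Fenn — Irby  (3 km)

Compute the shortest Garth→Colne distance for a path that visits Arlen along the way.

20 km

Shortest Garth→Arlen: Garth–Irby–Yarm–Brook–Arlen = 14
Best Arlen to Colne: Arlen–Wendle–Fenn–Colne costing 6
Total via Arlen: 14 + 6 = 20 km.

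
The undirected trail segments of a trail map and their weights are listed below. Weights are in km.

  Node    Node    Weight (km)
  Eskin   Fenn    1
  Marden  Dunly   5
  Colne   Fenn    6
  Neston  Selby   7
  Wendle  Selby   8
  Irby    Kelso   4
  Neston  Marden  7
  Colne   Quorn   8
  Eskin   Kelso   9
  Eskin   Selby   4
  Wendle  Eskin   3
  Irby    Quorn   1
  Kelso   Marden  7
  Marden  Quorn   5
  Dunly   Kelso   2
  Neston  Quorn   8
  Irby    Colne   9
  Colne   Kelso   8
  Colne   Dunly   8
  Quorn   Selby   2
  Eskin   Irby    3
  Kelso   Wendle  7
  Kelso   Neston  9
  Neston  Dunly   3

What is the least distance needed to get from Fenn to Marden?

10 km

Shortest distances from Fenn:
Fenn: 0
Eskin: 1  (via Fenn)
Wendle: 4  (via Eskin)
Irby: 4  (via Eskin)
Quorn: 5  (via Irby)
Selby: 5  (via Eskin)
Colne: 6  (via Fenn)
Kelso: 8  (via Irby)
Dunly: 10  (via Kelso)
Marden: 10  (via Quorn)
Shortest route: Fenn → Eskin → Irby → Quorn → Marden = 10 km.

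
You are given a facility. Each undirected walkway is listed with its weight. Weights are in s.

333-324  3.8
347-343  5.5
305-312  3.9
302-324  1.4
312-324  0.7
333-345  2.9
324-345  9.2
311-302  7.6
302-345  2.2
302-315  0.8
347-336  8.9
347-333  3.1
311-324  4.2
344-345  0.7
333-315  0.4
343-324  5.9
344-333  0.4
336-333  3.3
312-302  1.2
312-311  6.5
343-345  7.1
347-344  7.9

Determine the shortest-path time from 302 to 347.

4.3 s

Settle nodes by increasing distance from 302:
302: 0
315: 0.8  (via 302)
312: 1.2  (via 302)
333: 1.2  (via 315)
324: 1.4  (via 302)
344: 1.6  (via 333)
345: 2.2  (via 302)
347: 4.3  (via 333)
Shortest route: 302 → 315 → 333 → 347 = 4.3 s.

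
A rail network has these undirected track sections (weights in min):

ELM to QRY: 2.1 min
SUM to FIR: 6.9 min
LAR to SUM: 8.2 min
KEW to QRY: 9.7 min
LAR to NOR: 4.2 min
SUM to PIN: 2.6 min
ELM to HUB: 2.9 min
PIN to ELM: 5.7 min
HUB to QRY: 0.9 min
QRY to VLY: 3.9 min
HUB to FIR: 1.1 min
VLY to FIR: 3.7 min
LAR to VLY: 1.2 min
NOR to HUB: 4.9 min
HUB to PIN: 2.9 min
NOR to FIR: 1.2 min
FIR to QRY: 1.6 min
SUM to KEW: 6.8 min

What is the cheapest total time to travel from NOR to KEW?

12.5 min

Compare a few routes:
NOR - FIR - HUB - QRY - KEW: 1.2+1.1+0.9+9.7 = 12.9
NOR - FIR - QRY - KEW: 1.2+1.6+9.7 = 12.5
The minimum is 12.5 min via NOR - FIR - QRY - KEW.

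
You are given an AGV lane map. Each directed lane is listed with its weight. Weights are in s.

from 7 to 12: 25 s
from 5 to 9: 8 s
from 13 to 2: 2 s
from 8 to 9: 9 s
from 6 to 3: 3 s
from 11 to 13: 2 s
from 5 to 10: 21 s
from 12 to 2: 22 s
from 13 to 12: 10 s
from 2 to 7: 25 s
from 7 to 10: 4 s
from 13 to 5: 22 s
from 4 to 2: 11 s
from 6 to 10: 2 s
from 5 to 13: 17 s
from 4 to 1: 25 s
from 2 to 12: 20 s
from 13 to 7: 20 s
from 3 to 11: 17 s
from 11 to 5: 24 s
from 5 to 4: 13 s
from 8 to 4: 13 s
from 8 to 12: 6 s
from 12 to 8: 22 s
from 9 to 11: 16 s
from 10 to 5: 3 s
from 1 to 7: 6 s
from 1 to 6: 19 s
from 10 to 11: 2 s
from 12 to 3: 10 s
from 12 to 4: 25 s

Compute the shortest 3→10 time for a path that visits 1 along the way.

89 s

Shortest 3→1: 3–11–13–12–4–1 = 79
Best 1 to 10: 1–7–10 costing 10
Total via 1: 79 + 10 = 89 s.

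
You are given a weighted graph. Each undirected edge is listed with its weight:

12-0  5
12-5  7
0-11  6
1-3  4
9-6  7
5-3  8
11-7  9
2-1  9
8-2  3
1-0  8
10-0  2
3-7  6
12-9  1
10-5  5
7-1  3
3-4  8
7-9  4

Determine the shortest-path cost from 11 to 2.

Shortest distances from 11:
11: 0
0: 6  (via 11)
10: 8  (via 0)
7: 9  (via 11)
12: 11  (via 0)
1: 12  (via 7)
9: 12  (via 12)
5: 13  (via 10)
3: 15  (via 7)
6: 19  (via 9)
2: 21  (via 1)
Shortest route: 11 → 7 → 1 → 2 = 21.

21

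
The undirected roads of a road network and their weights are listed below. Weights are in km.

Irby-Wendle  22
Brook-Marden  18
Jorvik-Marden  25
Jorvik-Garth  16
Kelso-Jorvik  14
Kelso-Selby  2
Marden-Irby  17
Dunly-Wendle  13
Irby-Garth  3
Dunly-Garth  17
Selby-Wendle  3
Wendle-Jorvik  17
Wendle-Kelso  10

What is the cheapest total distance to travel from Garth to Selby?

28 km

Enumerating some paths:
Garth → Irby → Wendle → Selby: 3+22+3 = 28
Garth → Jorvik → Kelso → Selby: 16+14+2 = 32
Garth → Dunly → Wendle → Selby: 17+13+3 = 33
The minimum is 28 km via Garth → Irby → Wendle → Selby.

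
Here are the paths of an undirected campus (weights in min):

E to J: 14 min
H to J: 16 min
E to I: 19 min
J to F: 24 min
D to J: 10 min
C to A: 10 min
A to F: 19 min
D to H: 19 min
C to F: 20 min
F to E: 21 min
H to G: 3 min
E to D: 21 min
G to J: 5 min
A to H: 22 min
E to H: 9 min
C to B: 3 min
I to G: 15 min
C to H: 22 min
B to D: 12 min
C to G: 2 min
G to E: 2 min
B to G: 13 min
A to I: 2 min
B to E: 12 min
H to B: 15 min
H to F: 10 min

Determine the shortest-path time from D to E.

17 min

Compare a few routes:
D → J → G → E: 10+5+2 = 17
D → B → C → G → E: 12+3+2+2 = 19
D → E: 21 = 21
D → H → G → E: 19+3+2 = 24
The minimum is 17 min via D → J → G → E.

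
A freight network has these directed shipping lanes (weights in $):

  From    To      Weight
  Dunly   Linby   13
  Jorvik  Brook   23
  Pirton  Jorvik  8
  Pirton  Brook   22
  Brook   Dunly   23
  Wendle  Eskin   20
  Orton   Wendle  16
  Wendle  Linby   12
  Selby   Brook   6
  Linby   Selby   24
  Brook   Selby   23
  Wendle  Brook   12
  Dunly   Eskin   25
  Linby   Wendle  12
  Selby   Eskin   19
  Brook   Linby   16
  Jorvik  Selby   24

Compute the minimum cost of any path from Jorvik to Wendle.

$51

Candidate routes:
Jorvik → Brook → Linby → Wendle: 23+16+12 = 51
Jorvik → Selby → Brook → Linby → Wendle: 24+6+16+12 = 58
Cheapest is Jorvik → Brook → Linby → Wendle at $51.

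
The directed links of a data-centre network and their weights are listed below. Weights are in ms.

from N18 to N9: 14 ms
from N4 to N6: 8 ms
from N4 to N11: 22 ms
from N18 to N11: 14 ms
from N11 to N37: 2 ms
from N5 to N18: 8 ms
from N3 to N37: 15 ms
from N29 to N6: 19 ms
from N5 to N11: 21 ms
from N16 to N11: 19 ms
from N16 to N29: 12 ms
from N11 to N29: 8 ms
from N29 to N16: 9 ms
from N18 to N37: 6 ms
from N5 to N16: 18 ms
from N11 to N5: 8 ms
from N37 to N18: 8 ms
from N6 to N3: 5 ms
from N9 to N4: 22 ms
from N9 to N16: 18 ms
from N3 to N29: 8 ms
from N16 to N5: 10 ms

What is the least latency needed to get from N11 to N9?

24 ms

Enumerating some paths:
N11 - N37 - N18 - N9: 2+8+14 = 24
N11 - N29 - N16 - N5 - N18 - N9: 8+9+10+8+14 = 49
N11 - N5 - N18 - N9: 8+8+14 = 30
Cheapest is N11 - N37 - N18 - N9 at 24 ms.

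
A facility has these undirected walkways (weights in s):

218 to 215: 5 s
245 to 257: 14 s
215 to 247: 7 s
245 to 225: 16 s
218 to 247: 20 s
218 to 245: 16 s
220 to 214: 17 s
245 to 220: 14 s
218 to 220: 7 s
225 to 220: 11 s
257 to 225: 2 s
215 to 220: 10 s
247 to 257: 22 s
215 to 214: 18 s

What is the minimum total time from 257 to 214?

30 s

Candidate routes:
257 - 225 - 220 - 218 - 215 - 214: 2+11+7+5+18 = 43
257 - 225 - 220 - 215 - 214: 2+11+10+18 = 41
257 - 245 - 220 - 214: 14+14+17 = 45
257 - 225 - 220 - 214: 2+11+17 = 30
The minimum is 30 s via 257 - 225 - 220 - 214.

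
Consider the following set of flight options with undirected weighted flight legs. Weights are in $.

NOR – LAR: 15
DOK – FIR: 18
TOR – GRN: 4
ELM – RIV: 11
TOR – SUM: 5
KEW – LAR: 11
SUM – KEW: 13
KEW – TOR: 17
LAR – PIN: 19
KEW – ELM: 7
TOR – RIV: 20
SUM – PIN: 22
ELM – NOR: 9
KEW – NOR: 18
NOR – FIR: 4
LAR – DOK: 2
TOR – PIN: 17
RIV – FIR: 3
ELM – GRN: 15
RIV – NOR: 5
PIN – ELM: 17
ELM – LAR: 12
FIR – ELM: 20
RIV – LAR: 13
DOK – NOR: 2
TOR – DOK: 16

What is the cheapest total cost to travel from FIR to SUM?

Compare a few routes:
FIR–NOR–DOK–TOR–SUM: 4+2+16+5 = 27
FIR–RIV–TOR–SUM: 3+20+5 = 28
Cheapest is FIR–NOR–DOK–TOR–SUM at $27.

$27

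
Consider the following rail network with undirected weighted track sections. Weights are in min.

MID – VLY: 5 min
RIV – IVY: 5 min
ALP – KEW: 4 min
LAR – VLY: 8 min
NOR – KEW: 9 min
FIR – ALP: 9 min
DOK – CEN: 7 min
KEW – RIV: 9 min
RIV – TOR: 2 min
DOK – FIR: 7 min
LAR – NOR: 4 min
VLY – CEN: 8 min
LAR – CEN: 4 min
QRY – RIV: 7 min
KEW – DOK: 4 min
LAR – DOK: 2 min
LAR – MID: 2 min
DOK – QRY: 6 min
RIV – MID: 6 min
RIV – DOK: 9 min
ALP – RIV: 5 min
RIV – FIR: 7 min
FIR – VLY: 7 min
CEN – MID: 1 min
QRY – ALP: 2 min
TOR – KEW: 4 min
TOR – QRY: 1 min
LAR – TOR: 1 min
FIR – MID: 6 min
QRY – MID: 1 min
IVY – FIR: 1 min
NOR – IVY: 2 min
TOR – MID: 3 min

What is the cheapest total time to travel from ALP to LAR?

4 min

Candidate routes:
ALP → QRY → MID → LAR: 2+1+2 = 5
ALP → QRY → TOR → LAR: 2+1+1 = 4
ALP → QRY → MID → TOR → LAR: 2+1+3+1 = 7
ALP → QRY → TOR → MID → LAR: 2+1+3+2 = 8
Cheapest is ALP → QRY → TOR → LAR at 4 min.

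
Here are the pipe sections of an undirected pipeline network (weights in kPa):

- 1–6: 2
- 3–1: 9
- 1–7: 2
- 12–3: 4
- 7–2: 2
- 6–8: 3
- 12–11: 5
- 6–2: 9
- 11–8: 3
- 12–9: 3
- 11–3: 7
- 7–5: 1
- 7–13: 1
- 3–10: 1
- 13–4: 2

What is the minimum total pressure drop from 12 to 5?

Enumerating some paths:
12–3–11–8–6–1–7–5: 4+7+3+3+2+2+1 = 22
12–3–1–7–5: 4+9+2+1 = 16
The minimum is 16 kPa via 12–3–1–7–5.

16 kPa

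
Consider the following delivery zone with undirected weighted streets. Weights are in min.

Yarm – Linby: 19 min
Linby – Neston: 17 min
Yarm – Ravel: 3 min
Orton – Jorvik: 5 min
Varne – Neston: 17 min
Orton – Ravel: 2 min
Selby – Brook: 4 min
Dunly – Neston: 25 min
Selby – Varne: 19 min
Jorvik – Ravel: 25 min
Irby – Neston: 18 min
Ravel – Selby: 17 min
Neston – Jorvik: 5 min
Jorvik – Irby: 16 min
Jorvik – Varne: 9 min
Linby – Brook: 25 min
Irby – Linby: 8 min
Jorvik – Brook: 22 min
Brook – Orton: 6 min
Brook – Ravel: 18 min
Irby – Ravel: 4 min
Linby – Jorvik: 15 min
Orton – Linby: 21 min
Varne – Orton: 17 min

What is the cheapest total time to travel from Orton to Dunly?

35 min

Shortest distances from Orton:
Orton: 0
Ravel: 2  (via Orton)
Yarm: 5  (via Ravel)
Jorvik: 5  (via Orton)
Brook: 6  (via Orton)
Irby: 6  (via Ravel)
Neston: 10  (via Jorvik)
Selby: 10  (via Brook)
Linby: 14  (via Irby)
Varne: 14  (via Jorvik)
Dunly: 35  (via Neston)
Shortest route: Orton → Jorvik → Neston → Dunly = 35 min.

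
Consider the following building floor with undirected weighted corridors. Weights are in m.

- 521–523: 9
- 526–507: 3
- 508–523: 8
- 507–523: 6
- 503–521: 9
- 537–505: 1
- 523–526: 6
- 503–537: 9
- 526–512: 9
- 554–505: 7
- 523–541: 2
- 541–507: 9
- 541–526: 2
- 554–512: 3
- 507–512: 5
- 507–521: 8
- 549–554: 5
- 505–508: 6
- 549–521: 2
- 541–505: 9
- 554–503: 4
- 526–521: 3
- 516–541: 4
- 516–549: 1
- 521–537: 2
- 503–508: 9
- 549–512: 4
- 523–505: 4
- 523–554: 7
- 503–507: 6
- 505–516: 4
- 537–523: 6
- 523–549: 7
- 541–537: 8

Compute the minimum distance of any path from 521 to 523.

Candidate routes:
521 → 537 → 523: 2+6 = 8
521 → 537 → 505 → 523: 2+1+4 = 7
521 → 523: 9 = 9
The minimum is 7 m via 521 → 537 → 505 → 523.

7 m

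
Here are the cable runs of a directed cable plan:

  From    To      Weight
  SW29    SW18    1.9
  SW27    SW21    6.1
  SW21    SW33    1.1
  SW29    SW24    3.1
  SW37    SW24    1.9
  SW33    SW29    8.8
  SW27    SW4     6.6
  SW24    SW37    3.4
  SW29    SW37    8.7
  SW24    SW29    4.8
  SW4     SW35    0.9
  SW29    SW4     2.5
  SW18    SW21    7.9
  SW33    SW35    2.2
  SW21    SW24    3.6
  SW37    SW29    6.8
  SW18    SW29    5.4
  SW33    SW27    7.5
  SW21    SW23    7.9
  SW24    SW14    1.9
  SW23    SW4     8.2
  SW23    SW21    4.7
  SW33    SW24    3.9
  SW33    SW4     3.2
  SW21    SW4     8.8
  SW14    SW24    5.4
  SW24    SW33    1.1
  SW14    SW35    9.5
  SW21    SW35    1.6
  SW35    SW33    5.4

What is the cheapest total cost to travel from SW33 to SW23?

Shortest distances from SW33:
SW33: 0
SW35: 2.2  (via SW33)
SW4: 3.2  (via SW33)
SW24: 3.9  (via SW33)
SW14: 5.8  (via SW24)
SW37: 7.3  (via SW24)
SW27: 7.5  (via SW33)
SW29: 8.7  (via SW24)
SW18: 10.6  (via SW29)
SW21: 13.6  (via SW27)
SW23: 21.5  (via SW21)
Shortest route: SW33–SW27–SW21–SW23 = 21.5.

21.5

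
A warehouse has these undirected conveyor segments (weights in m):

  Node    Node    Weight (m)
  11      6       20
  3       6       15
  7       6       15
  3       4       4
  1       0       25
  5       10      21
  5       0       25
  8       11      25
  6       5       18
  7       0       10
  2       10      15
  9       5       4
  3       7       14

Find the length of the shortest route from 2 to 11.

Shortest distances from 2:
2: 0
10: 15  (via 2)
5: 36  (via 10)
9: 40  (via 5)
6: 54  (via 5)
0: 61  (via 5)
3: 69  (via 6)
7: 69  (via 6)
4: 73  (via 3)
11: 74  (via 6)
Shortest route: 2 → 10 → 5 → 6 → 11 = 74 m.

74 m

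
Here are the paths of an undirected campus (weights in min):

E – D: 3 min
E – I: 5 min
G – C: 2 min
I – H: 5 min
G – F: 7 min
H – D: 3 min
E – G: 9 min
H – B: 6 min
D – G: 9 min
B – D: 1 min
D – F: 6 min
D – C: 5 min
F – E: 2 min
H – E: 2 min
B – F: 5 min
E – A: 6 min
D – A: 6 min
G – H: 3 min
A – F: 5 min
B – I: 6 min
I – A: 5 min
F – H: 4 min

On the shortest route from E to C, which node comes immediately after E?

Enumerating some paths:
E–H–G–C: 2+3+2 = 7
E–H–D–C: 2+3+5 = 10
E–D–C: 3+5 = 8
The minimum is 7 min via E–H–G–C.
So from E the first move is to H.

H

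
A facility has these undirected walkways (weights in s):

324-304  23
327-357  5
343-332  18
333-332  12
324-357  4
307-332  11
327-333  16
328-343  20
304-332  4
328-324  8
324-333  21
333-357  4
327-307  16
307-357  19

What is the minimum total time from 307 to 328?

Shortest distances from 307:
307: 0
332: 11  (via 307)
304: 15  (via 332)
327: 16  (via 307)
357: 19  (via 307)
333: 23  (via 332)
324: 23  (via 357)
343: 29  (via 332)
328: 31  (via 324)
Shortest route: 307–357–324–328 = 31 s.

31 s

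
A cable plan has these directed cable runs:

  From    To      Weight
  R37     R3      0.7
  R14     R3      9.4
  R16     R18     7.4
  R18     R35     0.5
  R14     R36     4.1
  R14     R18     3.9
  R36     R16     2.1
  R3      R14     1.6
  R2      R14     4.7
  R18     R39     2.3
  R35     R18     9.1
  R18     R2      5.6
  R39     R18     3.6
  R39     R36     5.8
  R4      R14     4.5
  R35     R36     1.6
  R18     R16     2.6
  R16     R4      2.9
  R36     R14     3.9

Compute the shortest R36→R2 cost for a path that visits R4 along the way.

19

Shortest R36→R4: R36–R16–R4 = 5
Shortest R4→R2: R4–R14–R18–R2 = 14
Total via R4: 5 + 14 = 19.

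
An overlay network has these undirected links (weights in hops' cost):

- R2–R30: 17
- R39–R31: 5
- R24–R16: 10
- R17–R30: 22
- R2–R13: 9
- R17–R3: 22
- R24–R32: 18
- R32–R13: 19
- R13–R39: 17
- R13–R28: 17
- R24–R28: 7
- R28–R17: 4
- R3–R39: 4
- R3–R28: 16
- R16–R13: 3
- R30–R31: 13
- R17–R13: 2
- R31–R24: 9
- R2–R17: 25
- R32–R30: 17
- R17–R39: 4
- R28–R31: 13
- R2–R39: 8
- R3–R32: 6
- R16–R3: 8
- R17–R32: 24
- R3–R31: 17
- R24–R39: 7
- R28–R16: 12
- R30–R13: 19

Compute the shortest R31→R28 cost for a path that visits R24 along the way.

16 hops' cost

Best R31 to R24: R31–R24 costing 9
Best R24 to R28: R24–R28 costing 7
Total via R24: 9 + 7 = 16 hops' cost.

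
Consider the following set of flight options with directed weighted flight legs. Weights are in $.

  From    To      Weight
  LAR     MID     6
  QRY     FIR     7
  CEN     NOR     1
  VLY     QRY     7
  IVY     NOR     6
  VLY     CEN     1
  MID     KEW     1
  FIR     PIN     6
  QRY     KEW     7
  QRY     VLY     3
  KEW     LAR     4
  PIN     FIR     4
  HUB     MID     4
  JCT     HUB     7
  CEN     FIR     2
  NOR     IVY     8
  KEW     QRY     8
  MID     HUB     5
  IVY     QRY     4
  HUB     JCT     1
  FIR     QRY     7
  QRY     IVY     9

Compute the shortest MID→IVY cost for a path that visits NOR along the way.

Shortest MID→NOR: MID → KEW → QRY → VLY → CEN → NOR = 14
Best NOR to IVY: NOR → IVY costing 8
Total via NOR: 14 + 8 = $22.

$22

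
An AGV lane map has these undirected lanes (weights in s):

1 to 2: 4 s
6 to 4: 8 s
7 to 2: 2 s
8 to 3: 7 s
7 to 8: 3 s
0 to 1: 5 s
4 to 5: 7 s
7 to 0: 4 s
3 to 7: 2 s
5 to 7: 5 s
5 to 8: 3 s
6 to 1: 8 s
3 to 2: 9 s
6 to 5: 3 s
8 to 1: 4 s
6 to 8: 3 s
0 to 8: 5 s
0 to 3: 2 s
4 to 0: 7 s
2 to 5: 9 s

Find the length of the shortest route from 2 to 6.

8 s

Compare a few routes:
2 - 7 - 5 - 6: 2+5+3 = 10
2 - 1 - 8 - 6: 4+4+3 = 11
2 - 7 - 8 - 5 - 6: 2+3+3+3 = 11
2 - 7 - 8 - 6: 2+3+3 = 8
Cheapest is 2 - 7 - 8 - 6 at 8 s.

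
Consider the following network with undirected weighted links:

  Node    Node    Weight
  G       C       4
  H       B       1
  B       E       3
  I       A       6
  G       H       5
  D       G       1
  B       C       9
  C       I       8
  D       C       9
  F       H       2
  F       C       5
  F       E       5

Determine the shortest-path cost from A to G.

18

Candidate routes:
A → I → C → G: 6+8+4 = 18
A → I → C → D → G: 6+8+9+1 = 24
The minimum is 18 via A → I → C → G.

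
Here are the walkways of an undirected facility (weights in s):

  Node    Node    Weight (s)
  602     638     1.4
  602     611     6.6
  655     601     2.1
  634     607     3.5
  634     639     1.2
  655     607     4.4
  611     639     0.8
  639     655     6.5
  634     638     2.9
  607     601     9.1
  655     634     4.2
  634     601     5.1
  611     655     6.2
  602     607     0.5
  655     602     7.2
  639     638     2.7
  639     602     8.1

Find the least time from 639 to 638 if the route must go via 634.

Best 639 to 634: 639–634 costing 1.2
Shortest 634→638: 634–638 = 2.9
Total via 634: 1.2 + 2.9 = 4.1 s.

4.1 s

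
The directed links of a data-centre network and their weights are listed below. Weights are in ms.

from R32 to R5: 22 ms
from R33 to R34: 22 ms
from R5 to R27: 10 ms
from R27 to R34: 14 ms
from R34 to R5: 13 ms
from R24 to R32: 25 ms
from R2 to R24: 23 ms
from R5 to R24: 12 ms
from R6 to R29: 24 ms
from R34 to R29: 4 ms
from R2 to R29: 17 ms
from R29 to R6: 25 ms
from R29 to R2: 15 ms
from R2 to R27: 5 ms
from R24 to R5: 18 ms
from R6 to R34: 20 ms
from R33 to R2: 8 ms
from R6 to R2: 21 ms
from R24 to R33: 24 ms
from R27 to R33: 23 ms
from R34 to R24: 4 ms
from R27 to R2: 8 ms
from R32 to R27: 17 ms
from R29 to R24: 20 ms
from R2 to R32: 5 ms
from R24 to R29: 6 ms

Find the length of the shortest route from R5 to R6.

Enumerating some paths:
R5–R24–R29–R6: 12+6+25 = 43
R5–R27–R34–R29–R6: 10+14+4+25 = 53
R5–R27–R2–R29–R6: 10+8+17+25 = 60
R5–R27–R34–R24–R29–R6: 10+14+4+6+25 = 59
Cheapest is R5–R24–R29–R6 at 43 ms.

43 ms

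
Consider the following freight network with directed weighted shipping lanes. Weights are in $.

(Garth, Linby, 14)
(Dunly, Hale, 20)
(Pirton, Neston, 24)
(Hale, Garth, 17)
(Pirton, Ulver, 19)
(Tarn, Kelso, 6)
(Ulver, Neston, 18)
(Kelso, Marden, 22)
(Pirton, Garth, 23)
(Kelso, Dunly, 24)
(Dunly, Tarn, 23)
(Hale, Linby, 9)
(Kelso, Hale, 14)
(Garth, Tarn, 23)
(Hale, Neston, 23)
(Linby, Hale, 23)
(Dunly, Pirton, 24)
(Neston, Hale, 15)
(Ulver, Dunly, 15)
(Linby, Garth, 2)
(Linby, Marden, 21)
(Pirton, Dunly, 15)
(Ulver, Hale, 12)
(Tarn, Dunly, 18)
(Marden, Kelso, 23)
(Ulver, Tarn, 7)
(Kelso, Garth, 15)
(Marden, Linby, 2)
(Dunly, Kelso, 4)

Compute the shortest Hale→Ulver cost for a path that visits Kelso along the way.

$107

Shortest Hale→Kelso: Hale–Linby–Garth–Tarn–Kelso = 40
Best Kelso to Ulver: Kelso–Dunly–Pirton–Ulver costing 67
Total via Kelso: 40 + 67 = $107.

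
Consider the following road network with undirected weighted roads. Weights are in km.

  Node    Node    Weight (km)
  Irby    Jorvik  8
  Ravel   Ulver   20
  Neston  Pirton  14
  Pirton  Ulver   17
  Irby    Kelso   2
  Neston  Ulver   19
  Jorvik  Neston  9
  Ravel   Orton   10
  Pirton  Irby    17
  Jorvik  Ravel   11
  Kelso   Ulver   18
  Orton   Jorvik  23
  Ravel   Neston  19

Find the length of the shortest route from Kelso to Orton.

31 km

Settle nodes by increasing distance from Kelso:
Kelso: 0
Irby: 2  (via Kelso)
Jorvik: 10  (via Irby)
Ulver: 18  (via Kelso)
Pirton: 19  (via Irby)
Neston: 19  (via Jorvik)
Ravel: 21  (via Jorvik)
Orton: 31  (via Ravel)
Shortest route: Kelso–Irby–Jorvik–Ravel–Orton = 31 km.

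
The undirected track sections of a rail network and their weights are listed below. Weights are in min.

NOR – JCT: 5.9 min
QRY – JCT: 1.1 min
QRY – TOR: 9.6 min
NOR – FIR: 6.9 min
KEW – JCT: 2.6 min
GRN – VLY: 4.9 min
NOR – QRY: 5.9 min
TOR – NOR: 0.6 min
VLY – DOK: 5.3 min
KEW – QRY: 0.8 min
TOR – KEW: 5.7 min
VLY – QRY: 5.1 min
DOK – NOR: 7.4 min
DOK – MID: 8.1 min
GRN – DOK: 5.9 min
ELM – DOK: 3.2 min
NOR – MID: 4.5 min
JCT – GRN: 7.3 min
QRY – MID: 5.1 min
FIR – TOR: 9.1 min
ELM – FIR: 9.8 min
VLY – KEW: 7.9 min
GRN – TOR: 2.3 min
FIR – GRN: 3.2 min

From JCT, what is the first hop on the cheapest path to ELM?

Candidate routes:
JCT → QRY → VLY → DOK → ELM: 1.1+5.1+5.3+3.2 = 14.7
JCT → GRN → DOK → ELM: 7.3+5.9+3.2 = 16.4
Cheapest is JCT → QRY → VLY → DOK → ELM at 14.7 min.
So from JCT the first move is to QRY.

QRY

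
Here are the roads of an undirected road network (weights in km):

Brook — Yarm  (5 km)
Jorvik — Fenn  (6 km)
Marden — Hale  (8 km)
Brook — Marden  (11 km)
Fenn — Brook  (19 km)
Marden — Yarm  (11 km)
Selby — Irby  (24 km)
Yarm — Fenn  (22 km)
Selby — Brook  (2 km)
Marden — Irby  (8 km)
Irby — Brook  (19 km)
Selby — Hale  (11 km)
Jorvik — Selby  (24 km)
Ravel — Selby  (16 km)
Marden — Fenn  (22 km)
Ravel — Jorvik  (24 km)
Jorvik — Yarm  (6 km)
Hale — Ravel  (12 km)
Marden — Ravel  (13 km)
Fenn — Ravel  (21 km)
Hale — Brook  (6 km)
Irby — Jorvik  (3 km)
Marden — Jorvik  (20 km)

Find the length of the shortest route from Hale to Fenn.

Candidate routes:
Hale–Brook–Yarm–Jorvik–Fenn: 6+5+6+6 = 23
Hale–Brook–Fenn: 6+19 = 25
Hale–Marden–Irby–Jorvik–Fenn: 8+8+3+6 = 25
Cheapest is Hale–Brook–Yarm–Jorvik–Fenn at 23 km.

23 km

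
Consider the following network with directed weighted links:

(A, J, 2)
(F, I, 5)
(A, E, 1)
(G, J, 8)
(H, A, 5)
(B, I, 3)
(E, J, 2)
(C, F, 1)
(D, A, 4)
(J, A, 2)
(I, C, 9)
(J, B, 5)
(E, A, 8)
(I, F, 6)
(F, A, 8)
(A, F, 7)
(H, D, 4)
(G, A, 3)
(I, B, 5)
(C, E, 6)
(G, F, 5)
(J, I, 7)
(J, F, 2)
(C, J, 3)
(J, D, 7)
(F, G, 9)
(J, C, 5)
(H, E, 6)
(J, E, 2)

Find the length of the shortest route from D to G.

17

Running Dijkstra from D:
D: 0
A: 4  (via D)
E: 5  (via A)
J: 6  (via A)
F: 8  (via J)
B: 11  (via J)
C: 11  (via J)
I: 13  (via J)
G: 17  (via F)
Shortest route: D–A–J–F–G = 17.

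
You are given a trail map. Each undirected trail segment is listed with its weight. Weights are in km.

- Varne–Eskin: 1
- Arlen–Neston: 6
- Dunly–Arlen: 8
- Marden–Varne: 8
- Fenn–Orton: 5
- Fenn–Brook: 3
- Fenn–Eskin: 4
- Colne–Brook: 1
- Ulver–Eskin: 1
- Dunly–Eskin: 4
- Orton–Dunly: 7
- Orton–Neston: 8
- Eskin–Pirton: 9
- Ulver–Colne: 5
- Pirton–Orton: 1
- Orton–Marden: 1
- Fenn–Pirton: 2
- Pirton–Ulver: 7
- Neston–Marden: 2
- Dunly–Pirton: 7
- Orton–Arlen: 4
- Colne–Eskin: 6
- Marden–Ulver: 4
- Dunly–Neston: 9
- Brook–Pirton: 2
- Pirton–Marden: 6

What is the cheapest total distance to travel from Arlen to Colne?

8 km

Running Dijkstra from Arlen:
Arlen: 0
Orton: 4  (via Arlen)
Marden: 5  (via Orton)
Pirton: 5  (via Orton)
Neston: 6  (via Arlen)
Brook: 7  (via Pirton)
Fenn: 7  (via Pirton)
Colne: 8  (via Brook)
Shortest route: Arlen–Orton–Pirton–Brook–Colne = 8 km.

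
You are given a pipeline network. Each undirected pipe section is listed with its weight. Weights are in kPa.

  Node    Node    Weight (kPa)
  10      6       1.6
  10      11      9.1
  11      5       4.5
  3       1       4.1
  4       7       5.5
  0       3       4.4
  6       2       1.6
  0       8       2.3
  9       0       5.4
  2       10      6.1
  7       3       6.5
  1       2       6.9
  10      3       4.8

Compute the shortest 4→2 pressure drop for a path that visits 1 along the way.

23 kPa

Shortest 4→1: 4–7–3–1 = 16.1
Best 1 to 2: 1–2 costing 6.9
Total via 1: 16.1 + 6.9 = 23 kPa.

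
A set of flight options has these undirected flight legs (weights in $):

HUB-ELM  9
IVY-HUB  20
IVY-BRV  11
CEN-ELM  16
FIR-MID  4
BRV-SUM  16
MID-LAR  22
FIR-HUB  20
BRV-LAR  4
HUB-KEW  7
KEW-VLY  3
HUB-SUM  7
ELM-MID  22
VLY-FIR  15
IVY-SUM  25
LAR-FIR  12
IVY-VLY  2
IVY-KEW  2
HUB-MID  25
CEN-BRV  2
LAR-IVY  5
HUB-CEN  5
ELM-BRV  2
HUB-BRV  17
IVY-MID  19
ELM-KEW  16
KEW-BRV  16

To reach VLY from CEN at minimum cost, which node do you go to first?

Enumerating some paths:
CEN - BRV - IVY - VLY: 2+11+2 = 15
CEN - HUB - KEW - VLY: 5+7+3 = 15
CEN - BRV - LAR - IVY - VLY: 2+4+5+2 = 13
Cheapest is CEN - BRV - LAR - IVY - VLY at $13.
So from CEN the first move is to BRV.

BRV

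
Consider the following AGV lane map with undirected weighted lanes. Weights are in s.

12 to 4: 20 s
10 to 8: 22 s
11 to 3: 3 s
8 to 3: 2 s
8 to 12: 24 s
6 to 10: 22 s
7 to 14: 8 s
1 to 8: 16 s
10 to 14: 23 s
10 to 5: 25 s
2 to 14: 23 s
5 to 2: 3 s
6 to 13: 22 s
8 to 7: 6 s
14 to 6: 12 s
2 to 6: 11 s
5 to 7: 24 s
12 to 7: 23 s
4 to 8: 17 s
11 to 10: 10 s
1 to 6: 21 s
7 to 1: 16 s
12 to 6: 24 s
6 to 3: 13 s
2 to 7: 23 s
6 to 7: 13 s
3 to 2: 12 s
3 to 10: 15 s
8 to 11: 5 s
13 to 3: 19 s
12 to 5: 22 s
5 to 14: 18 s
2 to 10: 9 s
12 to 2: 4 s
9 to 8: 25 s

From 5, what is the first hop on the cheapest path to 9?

2

Compare a few routes:
5 - 2 - 3 - 11 - 8 - 9: 3+12+3+5+25 = 48
5 - 2 - 3 - 8 - 9: 3+12+2+25 = 42
5 - 2 - 10 - 11 - 3 - 8 - 9: 3+9+10+3+2+25 = 52
5 - 2 - 10 - 11 - 8 - 9: 3+9+10+5+25 = 52
The minimum is 42 s via 5 - 2 - 3 - 8 - 9.
So from 5 the first move is to 2.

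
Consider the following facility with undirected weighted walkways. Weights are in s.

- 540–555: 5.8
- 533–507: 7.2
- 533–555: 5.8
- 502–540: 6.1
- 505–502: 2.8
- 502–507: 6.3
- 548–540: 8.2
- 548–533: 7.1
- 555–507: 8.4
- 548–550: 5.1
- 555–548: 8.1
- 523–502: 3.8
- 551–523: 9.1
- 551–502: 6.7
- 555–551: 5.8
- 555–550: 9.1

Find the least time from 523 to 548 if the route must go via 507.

24.4 s

Shortest 523→507: 523–502–507 = 10.1
Best 507 to 548: 507–533–548 costing 14.3
Total via 507: 10.1 + 14.3 = 24.4 s.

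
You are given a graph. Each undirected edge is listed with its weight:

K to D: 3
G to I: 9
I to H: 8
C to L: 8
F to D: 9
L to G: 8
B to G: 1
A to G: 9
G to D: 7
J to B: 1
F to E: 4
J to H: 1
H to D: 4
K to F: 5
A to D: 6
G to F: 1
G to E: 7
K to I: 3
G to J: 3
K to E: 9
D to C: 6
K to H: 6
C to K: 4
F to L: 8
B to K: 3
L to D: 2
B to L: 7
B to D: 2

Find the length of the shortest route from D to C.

Running Dijkstra from D:
D: 0
B: 2  (via D)
L: 2  (via D)
G: 3  (via B)
J: 3  (via B)
K: 3  (via D)
F: 4  (via G)
H: 4  (via D)
A: 6  (via D)
C: 6  (via D)
Shortest route: D → C = 6.

6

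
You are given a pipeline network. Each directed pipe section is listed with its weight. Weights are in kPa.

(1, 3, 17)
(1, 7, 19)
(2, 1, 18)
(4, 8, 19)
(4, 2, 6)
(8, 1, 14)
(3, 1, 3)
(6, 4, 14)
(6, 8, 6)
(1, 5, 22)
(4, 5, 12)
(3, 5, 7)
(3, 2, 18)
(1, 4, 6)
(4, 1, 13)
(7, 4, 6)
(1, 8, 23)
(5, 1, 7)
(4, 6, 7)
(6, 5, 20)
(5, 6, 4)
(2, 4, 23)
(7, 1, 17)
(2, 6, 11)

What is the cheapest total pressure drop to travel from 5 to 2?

Candidate routes:
5 → 1 → 4 → 2: 7+6+6 = 19
5 → 6 → 4 → 2: 4+14+6 = 24
5 → 6 → 8 → 1 → 4 → 2: 4+6+14+6+6 = 36
The minimum is 19 kPa via 5 → 1 → 4 → 2.

19 kPa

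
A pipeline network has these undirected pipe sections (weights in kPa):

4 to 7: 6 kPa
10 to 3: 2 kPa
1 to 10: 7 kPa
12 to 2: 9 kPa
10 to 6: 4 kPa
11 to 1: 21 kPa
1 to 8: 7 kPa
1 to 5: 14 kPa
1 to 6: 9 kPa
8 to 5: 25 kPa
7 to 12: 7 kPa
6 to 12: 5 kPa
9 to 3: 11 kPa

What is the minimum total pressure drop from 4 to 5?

41 kPa

Shortest distances from 4:
4: 0
7: 6  (via 4)
12: 13  (via 7)
6: 18  (via 12)
2: 22  (via 12)
10: 22  (via 6)
3: 24  (via 10)
1: 27  (via 6)
8: 34  (via 1)
9: 35  (via 3)
5: 41  (via 1)
Shortest route: 4 → 7 → 12 → 6 → 1 → 5 = 41 kPa.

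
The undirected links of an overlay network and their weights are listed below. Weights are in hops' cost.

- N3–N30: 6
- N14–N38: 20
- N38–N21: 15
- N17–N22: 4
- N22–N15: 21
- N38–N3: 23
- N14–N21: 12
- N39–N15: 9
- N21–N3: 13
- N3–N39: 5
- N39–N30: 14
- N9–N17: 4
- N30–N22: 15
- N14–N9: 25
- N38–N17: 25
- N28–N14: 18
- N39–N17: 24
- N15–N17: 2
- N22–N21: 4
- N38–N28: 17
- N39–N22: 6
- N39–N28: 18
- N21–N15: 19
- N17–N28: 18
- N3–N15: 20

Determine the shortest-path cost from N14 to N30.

Enumerating some paths:
N14 - N21 - N22 - N39 - N3 - N30: 12+4+6+5+6 = 33
N14 - N21 - N22 - N39 - N30: 12+4+6+14 = 36
N14 - N21 - N22 - N30: 12+4+15 = 31
Cheapest is N14 - N21 - N22 - N30 at 31 hops' cost.

31 hops' cost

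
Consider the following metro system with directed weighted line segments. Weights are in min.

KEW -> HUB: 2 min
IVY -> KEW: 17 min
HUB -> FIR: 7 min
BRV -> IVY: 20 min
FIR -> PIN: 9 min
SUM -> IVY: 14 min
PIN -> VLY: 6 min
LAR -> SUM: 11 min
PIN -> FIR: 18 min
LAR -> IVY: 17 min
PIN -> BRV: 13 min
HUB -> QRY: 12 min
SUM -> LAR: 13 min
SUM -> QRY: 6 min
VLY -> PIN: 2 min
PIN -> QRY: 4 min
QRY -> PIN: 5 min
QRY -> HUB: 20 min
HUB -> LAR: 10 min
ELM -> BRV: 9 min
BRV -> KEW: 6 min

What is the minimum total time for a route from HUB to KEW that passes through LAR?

44 min

Best HUB to LAR: HUB–LAR costing 10
Best LAR to KEW: LAR–IVY–KEW costing 34
Total via LAR: 10 + 34 = 44 min.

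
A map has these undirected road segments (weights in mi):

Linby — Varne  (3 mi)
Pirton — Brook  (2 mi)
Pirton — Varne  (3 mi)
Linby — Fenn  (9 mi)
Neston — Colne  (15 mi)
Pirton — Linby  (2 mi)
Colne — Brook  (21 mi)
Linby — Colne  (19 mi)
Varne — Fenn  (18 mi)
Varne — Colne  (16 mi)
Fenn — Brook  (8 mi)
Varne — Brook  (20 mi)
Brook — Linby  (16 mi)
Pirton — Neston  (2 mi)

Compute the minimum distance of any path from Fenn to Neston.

Running Dijkstra from Fenn:
Fenn: 0
Brook: 8  (via Fenn)
Linby: 9  (via Fenn)
Pirton: 10  (via Brook)
Varne: 12  (via Linby)
Neston: 12  (via Pirton)
Shortest route: Fenn–Brook–Pirton–Neston = 12 mi.

12 mi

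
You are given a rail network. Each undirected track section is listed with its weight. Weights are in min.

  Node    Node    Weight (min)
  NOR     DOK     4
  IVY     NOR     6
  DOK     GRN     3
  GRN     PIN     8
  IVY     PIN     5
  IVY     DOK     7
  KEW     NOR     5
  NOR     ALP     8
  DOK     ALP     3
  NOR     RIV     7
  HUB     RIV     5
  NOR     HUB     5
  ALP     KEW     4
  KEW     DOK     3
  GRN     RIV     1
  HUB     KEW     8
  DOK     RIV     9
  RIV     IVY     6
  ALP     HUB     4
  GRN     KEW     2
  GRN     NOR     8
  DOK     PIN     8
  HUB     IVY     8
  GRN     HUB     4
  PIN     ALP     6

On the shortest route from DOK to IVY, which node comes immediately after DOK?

IVY

Compare a few routes:
DOK → GRN → RIV → IVY: 3+1+6 = 10
DOK → IVY: 7 = 7
DOK → NOR → IVY: 4+6 = 10
The minimum is 7 min via DOK → IVY.
So from DOK the first move is to IVY.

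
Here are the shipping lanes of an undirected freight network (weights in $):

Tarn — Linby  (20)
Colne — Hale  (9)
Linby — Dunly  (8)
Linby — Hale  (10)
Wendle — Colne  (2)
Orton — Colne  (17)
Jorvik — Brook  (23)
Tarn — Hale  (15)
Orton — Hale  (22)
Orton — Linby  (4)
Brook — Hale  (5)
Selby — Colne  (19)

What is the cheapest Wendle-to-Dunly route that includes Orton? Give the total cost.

Best Wendle to Orton: Wendle → Colne → Orton costing 19
Shortest Orton→Dunly: Orton → Linby → Dunly = 12
Total via Orton: 19 + 12 = $31.

$31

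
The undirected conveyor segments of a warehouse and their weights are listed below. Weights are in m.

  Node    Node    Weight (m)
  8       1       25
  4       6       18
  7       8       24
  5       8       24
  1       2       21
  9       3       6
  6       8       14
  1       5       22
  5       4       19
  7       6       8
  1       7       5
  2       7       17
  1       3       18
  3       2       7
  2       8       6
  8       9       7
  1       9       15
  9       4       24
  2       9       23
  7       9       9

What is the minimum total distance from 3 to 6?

23 m

Compare a few routes:
3 - 9 - 7 - 6: 6+9+8 = 23
3 - 9 - 8 - 6: 6+7+14 = 27
3 - 2 - 8 - 6: 7+6+14 = 27
Cheapest is 3 - 9 - 7 - 6 at 23 m.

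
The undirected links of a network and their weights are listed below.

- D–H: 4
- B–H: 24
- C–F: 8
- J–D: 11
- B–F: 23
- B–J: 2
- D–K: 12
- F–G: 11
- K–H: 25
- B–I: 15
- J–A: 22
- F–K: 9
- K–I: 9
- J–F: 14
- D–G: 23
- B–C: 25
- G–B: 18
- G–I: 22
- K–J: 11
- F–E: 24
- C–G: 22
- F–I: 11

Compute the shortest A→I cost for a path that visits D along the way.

Best A to D: A → J → D costing 33
Best D to I: D → K → I costing 21
Total via D: 33 + 21 = 54.

54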